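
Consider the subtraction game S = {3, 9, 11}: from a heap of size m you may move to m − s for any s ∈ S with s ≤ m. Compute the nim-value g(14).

Grundy values for subtraction set {3, 9, 11}:
g(0) = mex{} = 0
g(1) = mex{} = 0
g(2) = mex{} = 0
g(3) = mex{0} = 1
g(4) = mex{0} = 1
g(5) = mex{0} = 1
g(6) = mex{1} = 0
g(7) = mex{1} = 0
g(8) = mex{1} = 0
g(9) = mex{0} = 1
g(10) = mex{0} = 1
g(11) = mex{0} = 1
g(12) = mex{0,1} = 2
g(13) = mex{0,1} = 2
g(14) = mex{1} = 0
So g(14) = 0.

0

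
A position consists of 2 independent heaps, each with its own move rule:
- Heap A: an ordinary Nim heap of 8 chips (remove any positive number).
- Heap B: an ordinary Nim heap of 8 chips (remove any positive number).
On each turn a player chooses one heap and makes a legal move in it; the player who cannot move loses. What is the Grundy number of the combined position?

0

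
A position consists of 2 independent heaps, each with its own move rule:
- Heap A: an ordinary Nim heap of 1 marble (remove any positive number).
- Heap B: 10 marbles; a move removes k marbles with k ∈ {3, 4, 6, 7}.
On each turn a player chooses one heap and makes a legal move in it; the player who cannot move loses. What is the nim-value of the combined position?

1

Heap A is a plain Nim heap of size 1, so its Grundy value is 1.
For heap B, compute g(0), g(1), … with moves {3, 4, 6, 7}:
g(0) = mex{} = 0
g(1) = mex{} = 0
g(2) = mex{} = 0
g(3) = mex{0} = 1
g(4) = mex{0} = 1
g(5) = mex{0} = 1
g(6) = mex{0,1} = 2
g(7) = mex{0,1} = 2
g(8) = mex{0,1} = 2
g(9) = mex{0,1,2} = 3
g(10) = mex{1,2} = 0
So g(10) = 0.
By the Sprague-Grundy theorem, the Grundy value of a sum of independent games is the XOR of the component values.
Combined value = 1 ⊕ 0 = 1.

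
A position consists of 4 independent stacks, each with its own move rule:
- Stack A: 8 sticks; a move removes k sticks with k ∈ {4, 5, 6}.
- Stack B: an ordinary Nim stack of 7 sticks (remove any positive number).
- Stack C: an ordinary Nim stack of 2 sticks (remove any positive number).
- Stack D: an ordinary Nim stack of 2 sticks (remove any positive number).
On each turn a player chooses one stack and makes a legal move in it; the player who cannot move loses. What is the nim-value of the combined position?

For stack A, compute g(0), g(1), … with moves {4, 5, 6}:
k:     0  1  2  3  4  5  6  7  8
g(k):  0  0  0  0  1  1  1  1  2
So g(8) = 2.
Stack B is a plain Nim stack of size 7, so its Grundy value is 7.
Stack C is a plain Nim stack of size 2, so its Grundy value is 2.
Stack D is a plain Nim stack of size 2, so its Grundy value is 2.
The value of a disjunctive sum is the nim-sum of the parts.
Combined value = 2 XOR 7 XOR 2 XOR 2 = 5.

5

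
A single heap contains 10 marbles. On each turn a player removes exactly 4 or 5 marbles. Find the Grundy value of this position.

0

Grundy values for subtraction set {4, 5}:
g(0) = mex{} = 0
g(1) = mex{} = 0
g(2) = mex{} = 0
g(3) = mex{} = 0
g(4) = mex{0} = 1
g(5) = mex{0} = 1
g(6) = mex{0} = 1
g(7) = mex{0} = 1
g(8) = mex{0,1} = 2
g(9) = mex{1} = 0
g(10) = mex{1} = 0
So g(10) = 0.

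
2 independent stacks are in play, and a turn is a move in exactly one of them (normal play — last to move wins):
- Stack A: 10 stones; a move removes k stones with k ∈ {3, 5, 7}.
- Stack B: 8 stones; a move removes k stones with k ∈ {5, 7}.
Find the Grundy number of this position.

1

Build the Grundy sequence for stack A with g(k) = mex{g(k−s) : s ∈ {3, 5, 7}, s ≤ k}:
k:     0  1  2  3  4  5  6  7  8  9 10
g(k):  0  0  0  1  1  1  2  2  2  3  0
So g(10) = 0.
Grundy values for stack B (subtraction set {5, 7}):
k:     0  1  2  3  4  5  6  7  8
g(k):  0  0  0  0  0  1  1  1  1
So g(8) = 1.
The value of a disjunctive sum is the nim-sum of the parts.
Combined value = 0 XOR 1 = 1.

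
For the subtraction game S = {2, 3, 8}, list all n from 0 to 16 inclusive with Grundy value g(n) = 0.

Grundy values for subtraction set {2, 3, 8}:
k:     0  1  2  3  4  5  6  7  8  9 10 11 12 13 14 15 16
g(k):  0  0  1  1  2  0  0  1  1  2  0  0  1  1  2  0  0
The P-positions (g = 0) in 0..16 are 0, 1, 5, 6, 10, 11, 15, 16.

0, 1, 5, 6, 10, 11, 15, 16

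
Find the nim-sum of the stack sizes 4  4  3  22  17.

4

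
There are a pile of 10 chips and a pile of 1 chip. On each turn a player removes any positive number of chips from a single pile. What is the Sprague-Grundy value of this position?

11

Nim-sum: 10 ^ 1 = 11.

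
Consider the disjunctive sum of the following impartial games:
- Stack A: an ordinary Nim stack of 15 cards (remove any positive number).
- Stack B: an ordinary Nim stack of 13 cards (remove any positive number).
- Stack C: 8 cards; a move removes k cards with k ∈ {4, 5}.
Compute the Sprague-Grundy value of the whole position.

0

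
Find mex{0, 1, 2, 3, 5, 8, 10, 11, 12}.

4

The values 0, 1, 2, 3 are all present; 4 is the first non-negative integer missing from the set.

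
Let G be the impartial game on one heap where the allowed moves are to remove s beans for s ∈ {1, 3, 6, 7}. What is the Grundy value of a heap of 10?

Grundy values for subtraction set {1, 3, 6, 7}:
g(0) = mex{} = 0
g(1) = mex{0} = 1
g(2) = mex{1} = 0
g(3) = mex{0} = 1
g(4) = mex{1} = 0
g(5) = mex{0} = 1
g(6) = mex{0,1} = 2
g(7) = mex{0,1,2} = 3
g(8) = mex{0,1,3} = 2
g(9) = mex{0,1,2} = 3
g(10) = mex{0,1,3} = 2
So g(10) = 2.

2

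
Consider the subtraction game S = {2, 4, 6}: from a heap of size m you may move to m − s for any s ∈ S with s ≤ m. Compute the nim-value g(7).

3

Compute g(0), g(1), … for moves {2, 4, 6}:
g(0) = mex{} = 0
g(1) = mex{} = 0
g(2) = mex{0} = 1
g(3) = mex{0} = 1
g(4) = mex{0,1} = 2
g(5) = mex{0,1} = 2
g(6) = mex{0,1,2} = 3
g(7) = mex{0,1,2} = 3
So g(7) = 3.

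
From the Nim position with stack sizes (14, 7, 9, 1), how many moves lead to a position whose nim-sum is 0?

Nim-sum: 14 ^ 7 ^ 9 ^ 1 = 1.
The overall nim-sum is X = 1. A stack of size p has a winning move iff p XOR X < p (reduce it to p XOR X).
  14: 14 XOR 1 = 15 ≥ 14 — no move.
  7: 7 XOR 1 = 6 < 7 — winning move (to 6).
  9: 9 XOR 1 = 8 < 9 — winning move (to 8).
  1: 1 XOR 1 = 0 < 1 — winning move (to 0).
That gives 3 winning moves.

3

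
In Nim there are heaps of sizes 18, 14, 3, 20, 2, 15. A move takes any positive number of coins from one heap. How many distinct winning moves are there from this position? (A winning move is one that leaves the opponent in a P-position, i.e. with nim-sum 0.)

3

Write each in binary and XOR column by column:
  10010  (18)
  01110  (14)
  00011  (3)
  10100  (20)
  00010  (2)
  01111  (15)
  -----
  00110  (6)
The overall nim-sum is X = 6. A heap of size p has a winning move iff p XOR X < p (reduce it to p XOR X).
  18: 18 XOR 6 = 20 ≥ 18 — no move.
  14: 14 XOR 6 = 8 < 14 — winning move (to 8).
  3: 3 XOR 6 = 5 ≥ 3 — no move.
  20: 20 XOR 6 = 18 < 20 — winning move (to 18).
  2: 2 XOR 6 = 4 ≥ 2 — no move.
  15: 15 XOR 6 = 9 < 15 — winning move (to 9).
That gives 3 winning moves.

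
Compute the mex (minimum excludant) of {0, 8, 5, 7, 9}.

0 is in the set but 1 is not, so the mex is 1.

1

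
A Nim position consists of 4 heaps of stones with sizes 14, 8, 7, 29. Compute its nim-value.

Write each in binary and XOR column by column:
  01110  (14)
  01000  (8)
  00111  (7)
  11101  (29)
  -----
  11100  (28)

28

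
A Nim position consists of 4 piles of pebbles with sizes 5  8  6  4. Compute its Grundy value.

Nim-sum: 5 ^ 8 ^ 6 ^ 4 = 15.

15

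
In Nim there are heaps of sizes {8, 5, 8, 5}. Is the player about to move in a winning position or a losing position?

Losing position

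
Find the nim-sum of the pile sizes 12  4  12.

In binary:
  1100  (12)
  0100  (4)
  1100  (12)
  ----
  0100  (4)

4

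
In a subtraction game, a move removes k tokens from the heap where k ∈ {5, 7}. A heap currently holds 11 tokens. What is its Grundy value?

2

Build the Grundy sequence with g(k) = mex{g(k−s) : s ∈ {5, 7}, s ≤ k}:
g(0) = mex{} = 0
g(1) = mex{} = 0
g(2) = mex{} = 0
g(3) = mex{} = 0
g(4) = mex{} = 0
g(5) = mex{0} = 1
g(6) = mex{0} = 1
g(7) = mex{0} = 1
g(8) = mex{0} = 1
g(9) = mex{0} = 1
g(10) = mex{0,1} = 2
g(11) = mex{0,1} = 2
So g(11) = 2.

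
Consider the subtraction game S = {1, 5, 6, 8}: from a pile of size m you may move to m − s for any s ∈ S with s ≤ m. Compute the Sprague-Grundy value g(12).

1

Grundy values for subtraction set {1, 5, 6, 8}:
k:     0  1  2  3  4  5  6  7  8  9 10 11 12
g(k):  0  1  0  1  0  1  2  3  2  3  2  0  1
So g(12) = 1.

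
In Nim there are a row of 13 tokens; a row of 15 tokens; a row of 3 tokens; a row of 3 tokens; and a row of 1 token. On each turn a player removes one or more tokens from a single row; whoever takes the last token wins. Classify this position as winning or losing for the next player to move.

Bitwise XOR of the heap sizes:
  1101  (13)
  1111  (15)
  0011  (3)
  0011  (3)
  0001  (1)
  ----
  0011  (3)
The nim-sum is 3 ≠ 0, so this is an N-position: the player to move can win.

Winning position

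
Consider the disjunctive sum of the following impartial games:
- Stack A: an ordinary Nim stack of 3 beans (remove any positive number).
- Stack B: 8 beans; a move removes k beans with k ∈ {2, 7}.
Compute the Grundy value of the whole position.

1

Stack A is a plain Nim stack of size 3, so its Grundy value is 3.
Grundy values for stack B (subtraction set {2, 7}):
g(0) = mex{} = 0
g(1) = mex{} = 0
g(2) = mex{0} = 1
g(3) = mex{0} = 1
g(4) = mex{1} = 0
g(5) = mex{1} = 0
g(6) = mex{0} = 1
g(7) = mex{0} = 1
g(8) = mex{0,1} = 2
So g(8) = 2.
The value of a disjunctive sum is the nim-sum of the parts.
Combined value = 3 XOR 2 = 1.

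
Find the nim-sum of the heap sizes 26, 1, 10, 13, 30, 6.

Nim-sum: 26 ⊕ 1 ⊕ 10 ⊕ 13 ⊕ 30 ⊕ 6 = 4.

4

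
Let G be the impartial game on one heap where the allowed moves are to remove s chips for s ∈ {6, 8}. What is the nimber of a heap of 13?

Grundy values for subtraction set {6, 8}:
g(0) = mex{} = 0
g(1) = mex{} = 0
g(2) = mex{} = 0
g(3) = mex{} = 0
g(4) = mex{} = 0
g(5) = mex{} = 0
g(6) = mex{0} = 1
g(7) = mex{0} = 1
g(8) = mex{0} = 1
g(9) = mex{0} = 1
g(10) = mex{0} = 1
g(11) = mex{0} = 1
g(12) = mex{0,1} = 2
g(13) = mex{0,1} = 2
So g(13) = 2.

2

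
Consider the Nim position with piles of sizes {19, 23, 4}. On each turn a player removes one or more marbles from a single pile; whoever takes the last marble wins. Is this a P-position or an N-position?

Compute the nim-sum pairwise:
19 ⊕ 23 = 4
4 ⊕ 4 = 0
The nim-sum is 0, so this is a P-position: the player to move is in a losing position under optimal play.

P-position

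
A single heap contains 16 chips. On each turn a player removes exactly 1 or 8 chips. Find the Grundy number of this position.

Compute g(0), g(1), … for moves {1, 8}:
k:     0  1  2  3  4  5  6  7  8  9 10 11 12 13 14 15 16
g(k):  0  1  0  1  0  1  0  1  2  0  1  0  1  0  1  0  1
So g(16) = 1.

1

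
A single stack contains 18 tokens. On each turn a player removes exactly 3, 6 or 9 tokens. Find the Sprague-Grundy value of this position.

2

Build the Grundy sequence with g(k) = mex{g(k−s) : s ∈ {3, 6, 9}, s ≤ k}:
k:     0  1  2  3  4  5  6  7  8  9 10 11 12 13 14 15 16 17 18
g(k):  0  0  0  1  1  1  2  2  2  3  3  3  0  0  0  1  1  1  2
So g(18) = 2.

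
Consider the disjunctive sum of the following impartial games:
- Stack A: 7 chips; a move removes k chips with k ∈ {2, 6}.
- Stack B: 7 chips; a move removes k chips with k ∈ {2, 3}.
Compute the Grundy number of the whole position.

0

Build the Grundy sequence for stack A with g(k) = mex{g(k−s) : s ∈ {2, 6}, s ≤ k}:
g(0) = mex{} = 0
g(1) = mex{} = 0
g(2) = mex{0} = 1
g(3) = mex{0} = 1
g(4) = mex{1} = 0
g(5) = mex{1} = 0
g(6) = mex{0} = 1
g(7) = mex{0} = 1
So g(7) = 1.
Grundy values for stack B (subtraction set {2, 3}):
k:     0  1  2  3  4  5  6  7
g(k):  0  0  1  1  2  0  0  1
So g(7) = 1.
The value of a disjunctive sum is the nim-sum of the parts.
Combined value = 1 XOR 1 = 0.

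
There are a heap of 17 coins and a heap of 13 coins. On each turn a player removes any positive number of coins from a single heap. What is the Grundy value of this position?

28

Compute the nim-sum pairwise:
17 ⊕ 13 = 28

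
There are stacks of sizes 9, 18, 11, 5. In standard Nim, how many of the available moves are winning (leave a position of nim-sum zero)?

Compute the nim-sum pairwise:
9 ^ 18 = 27
27 ^ 11 = 16
16 ^ 5 = 21
The overall nim-sum is X = 21. A stack of size p has a winning move iff p XOR X < p (reduce it to p XOR X).
  9: 9 XOR 21 = 28 ≥ 9 — no move.
  18: 18 XOR 21 = 7 < 18 — winning move (to 7).
  11: 11 XOR 21 = 30 ≥ 11 — no move.
  5: 5 XOR 21 = 16 ≥ 5 — no move.
That gives 1 winning move.

1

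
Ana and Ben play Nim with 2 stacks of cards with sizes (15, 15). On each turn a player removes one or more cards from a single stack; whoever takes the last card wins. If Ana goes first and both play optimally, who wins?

Ben wins

Compute the nim-sum pairwise:
15 ⊕ 15 = 0
The nim-sum is 0, so this is a P-position: the player to move is in a losing position under optimal play; Ana is about to move from it and so loses — Ben wins.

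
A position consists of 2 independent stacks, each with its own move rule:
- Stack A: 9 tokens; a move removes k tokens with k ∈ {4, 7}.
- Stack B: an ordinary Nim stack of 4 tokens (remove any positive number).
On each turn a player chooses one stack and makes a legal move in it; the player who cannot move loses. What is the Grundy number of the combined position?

6

Grundy values for stack A (subtraction set {4, 7}):
g(0) = mex{} = 0
g(1) = mex{} = 0
g(2) = mex{} = 0
g(3) = mex{} = 0
g(4) = mex{0} = 1
g(5) = mex{0} = 1
g(6) = mex{0} = 1
g(7) = mex{0} = 1
g(8) = mex{0,1} = 2
g(9) = mex{0,1} = 2
So g(9) = 2.
Stack B is a plain Nim stack of size 4, so its Grundy value is 4.
By the Sprague-Grundy theorem, the Grundy value of a sum of independent games is the XOR of the component values.
Combined value = 2 XOR 4 = 6.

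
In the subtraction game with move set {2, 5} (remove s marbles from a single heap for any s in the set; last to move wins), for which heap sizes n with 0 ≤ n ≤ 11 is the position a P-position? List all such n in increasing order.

0, 1, 4, 7, 8, 11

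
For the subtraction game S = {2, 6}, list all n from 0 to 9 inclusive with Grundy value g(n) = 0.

0, 1, 4, 5, 8, 9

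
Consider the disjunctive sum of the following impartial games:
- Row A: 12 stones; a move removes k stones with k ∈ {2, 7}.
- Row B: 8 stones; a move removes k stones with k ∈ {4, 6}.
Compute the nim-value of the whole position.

3

Grundy values for row A (subtraction set {2, 7}):
k:     0  1  2  3  4  5  6  7  8  9 10 11 12
g(k):  0  0  1  1  0  0  1  1  2  0  0  1  1
So g(12) = 1.
Grundy values for row B (subtraction set {4, 6}):
k:     0  1  2  3  4  5  6  7  8
g(k):  0  0  0  0  1  1  1  1  2
So g(8) = 2.
The value of a disjunctive sum is the nim-sum of the parts.
Combined value = 1 ⊕ 2 = 3.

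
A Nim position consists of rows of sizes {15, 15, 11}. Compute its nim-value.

Compute the nim-sum pairwise:
15 ^ 15 = 0
0 ^ 11 = 11

11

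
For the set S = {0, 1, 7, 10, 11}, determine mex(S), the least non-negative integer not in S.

The values 0, 1 are all present; 2 is the first non-negative integer missing from the set.

2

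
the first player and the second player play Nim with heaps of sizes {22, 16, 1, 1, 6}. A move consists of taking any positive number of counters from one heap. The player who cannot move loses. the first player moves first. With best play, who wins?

the second player wins

Nim-sum: 22 ^ 16 ^ 1 ^ 1 ^ 6 = 0.
The nim-sum is 0, so this is a P-position: the player to move is in a losing position under optimal play; the first player is about to move from it and so loses — the second player wins.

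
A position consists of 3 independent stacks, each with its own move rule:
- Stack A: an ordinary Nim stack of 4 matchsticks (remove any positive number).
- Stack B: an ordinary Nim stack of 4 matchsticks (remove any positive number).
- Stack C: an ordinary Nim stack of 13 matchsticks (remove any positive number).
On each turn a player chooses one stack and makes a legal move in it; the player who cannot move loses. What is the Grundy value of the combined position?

13

Stack A is a plain Nim stack of size 4, so its Grundy value is 4.
Stack B is a plain Nim stack of size 4, so its Grundy value is 4.
Stack C is a plain Nim stack of size 13, so its Grundy value is 13.
By the Sprague-Grundy theorem, the Grundy value of a sum of independent games is the XOR of the component values.
Combined value = 4 ⊕ 4 ⊕ 13 = 13.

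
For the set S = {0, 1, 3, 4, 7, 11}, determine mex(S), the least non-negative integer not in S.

The values 0, 1 are all present; 2 is the first non-negative integer missing from the set.

2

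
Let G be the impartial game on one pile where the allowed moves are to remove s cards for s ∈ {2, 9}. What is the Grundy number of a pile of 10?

1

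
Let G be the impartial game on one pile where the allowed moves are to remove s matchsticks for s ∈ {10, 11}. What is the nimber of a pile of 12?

Grundy values for subtraction set {10, 11}:
k:     0  1  2  3  4  5  6  7  8  9 10 11 12
g(k):  0  0  0  0  0  0  0  0  0  0  1  1  1
So g(12) = 1.

1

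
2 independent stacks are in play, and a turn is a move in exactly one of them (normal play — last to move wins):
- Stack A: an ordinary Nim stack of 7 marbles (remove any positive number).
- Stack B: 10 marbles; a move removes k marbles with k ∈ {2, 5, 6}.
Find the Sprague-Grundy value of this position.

Stack A is a plain Nim stack of size 7, so its Grundy value is 7.
Grundy values for stack B (subtraction set {2, 5, 6}):
k:     0  1  2  3  4  5  6  7  8  9 10
g(k):  0  0  1  1  0  2  1  3  0  2  1
So g(10) = 1.
By the Sprague-Grundy theorem, the Grundy value of a sum of independent games is the XOR of the component values.
Combined value = 7 ⊕ 1 = 6.

6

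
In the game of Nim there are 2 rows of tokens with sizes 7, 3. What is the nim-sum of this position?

Compute the nim-sum pairwise:
7 XOR 3 = 4

4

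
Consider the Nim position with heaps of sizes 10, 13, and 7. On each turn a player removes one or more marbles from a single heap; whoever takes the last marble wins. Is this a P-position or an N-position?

P-position

In binary:
  1010  (10)
  1101  (13)
  0111  (7)
  ----
  0000  (0)
The nim-sum is 0, so this is a P-position: the player to move is in a losing position under optimal play.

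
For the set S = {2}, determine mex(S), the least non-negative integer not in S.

0 is not in the set, so the mex is 0.

0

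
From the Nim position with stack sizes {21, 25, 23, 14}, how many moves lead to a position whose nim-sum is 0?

3

Write each in binary and XOR column by column:
  10101  (21)
  11001  (25)
  10111  (23)
  01110  (14)
  -----
  10101  (21)
The overall nim-sum is X = 21. A stack of size p has a winning move iff p XOR X < p (reduce it to p XOR X).
  21: 21 XOR 21 = 0 < 21 — winning move (to 0).
  25: 25 XOR 21 = 12 < 25 — winning move (to 12).
  23: 23 XOR 21 = 2 < 23 — winning move (to 2).
  14: 14 XOR 21 = 27 ≥ 14 — no move.
That gives 3 winning moves.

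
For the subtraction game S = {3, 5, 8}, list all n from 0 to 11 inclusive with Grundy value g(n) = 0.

0, 1, 2, 11

Compute g(0), g(1), … for moves {3, 5, 8}:
k:     0  1  2  3  4  5  6  7  8  9 10 11
g(k):  0  0  0  1  1  1  2  2  2  3  3  0
The P-positions (g = 0) in 0..11 are 0, 1, 2, 11.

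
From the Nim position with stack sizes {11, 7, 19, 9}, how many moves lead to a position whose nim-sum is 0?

1

Nim-sum: 11 ^ 7 ^ 19 ^ 9 = 22.
The overall nim-sum is X = 22. A stack of size p has a winning move iff p XOR X < p (reduce it to p XOR X).
  11: 11 XOR 22 = 29 ≥ 11 — no move.
  7: 7 XOR 22 = 17 ≥ 7 — no move.
  19: 19 XOR 22 = 5 < 19 — winning move (to 5).
  9: 9 XOR 22 = 31 ≥ 9 — no move.
That gives 1 winning move.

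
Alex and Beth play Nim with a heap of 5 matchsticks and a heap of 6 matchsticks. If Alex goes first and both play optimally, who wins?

Compute the nim-sum pairwise:
5 ⊕ 6 = 3
The nim-sum is 3 ≠ 0, so this is an N-position: the player to move can win; Alex has a winning move.

Alex wins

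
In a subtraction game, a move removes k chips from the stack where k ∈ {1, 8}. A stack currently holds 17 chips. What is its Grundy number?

2

Grundy values for subtraction set {1, 8}:
k:     0  1  2  3  4  5  6  7  8  9 10 11 12 13 14 15 16 17
g(k):  0  1  0  1  0  1  0  1  2  0  1  0  1  0  1  0  1  2
So g(17) = 2.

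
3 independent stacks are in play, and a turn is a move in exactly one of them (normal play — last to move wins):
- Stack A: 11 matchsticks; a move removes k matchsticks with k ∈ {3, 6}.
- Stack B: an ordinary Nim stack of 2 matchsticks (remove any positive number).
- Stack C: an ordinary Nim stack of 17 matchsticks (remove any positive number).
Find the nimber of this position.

19

Grundy values for stack A (subtraction set {3, 6}):
k:     0  1  2  3  4  5  6  7  8  9 10 11
g(k):  0  0  0  1  1  1  2  2  2  0  0  0
So g(11) = 0.
Stack B is a plain Nim stack of size 2, so its Grundy value is 2.
Stack C is a plain Nim stack of size 17, so its Grundy value is 17.
The value of a disjunctive sum is the nim-sum of the parts.
Combined value = 0 XOR 2 XOR 17 = 19.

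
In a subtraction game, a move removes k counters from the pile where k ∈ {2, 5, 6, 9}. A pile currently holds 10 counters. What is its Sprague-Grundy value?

1

Grundy values for subtraction set {2, 5, 6, 9}:
g(0) = mex{} = 0
g(1) = mex{} = 0
g(2) = mex{0} = 1
g(3) = mex{0} = 1
g(4) = mex{1} = 0
g(5) = mex{0,1} = 2
g(6) = mex{0} = 1
g(7) = mex{0,1,2} = 3
g(8) = mex{1} = 0
g(9) = mex{0,1,3} = 2
g(10) = mex{0,2} = 1
So g(10) = 1.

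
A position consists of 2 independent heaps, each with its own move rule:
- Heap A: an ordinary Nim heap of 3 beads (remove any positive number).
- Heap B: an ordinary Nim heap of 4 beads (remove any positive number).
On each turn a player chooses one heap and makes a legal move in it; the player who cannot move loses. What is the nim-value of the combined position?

7

Heap A is a plain Nim heap of size 3, so its Grundy value is 3.
Heap B is a plain Nim heap of size 4, so its Grundy value is 4.
The value of a disjunctive sum is the nim-sum of the parts.
Combined value = 3 ⊕ 4 = 7.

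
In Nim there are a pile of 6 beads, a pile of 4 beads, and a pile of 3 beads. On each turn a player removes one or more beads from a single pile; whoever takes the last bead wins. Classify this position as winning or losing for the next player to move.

Winning position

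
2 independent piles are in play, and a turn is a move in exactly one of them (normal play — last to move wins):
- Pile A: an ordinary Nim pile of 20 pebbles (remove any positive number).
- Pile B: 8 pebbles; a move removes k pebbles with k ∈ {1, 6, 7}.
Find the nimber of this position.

Pile A is a plain Nim pile of size 20, so its Grundy value is 20.
For pile B, compute g(0), g(1), … with moves {1, 6, 7}:
k:     0  1  2  3  4  5  6  7  8
g(k):  0  1  0  1  0  1  2  3  2
So g(8) = 2.
By the Sprague-Grundy theorem, the Grundy value of a sum of independent games is the XOR of the component values.
Combined value = 20 XOR 2 = 22.

22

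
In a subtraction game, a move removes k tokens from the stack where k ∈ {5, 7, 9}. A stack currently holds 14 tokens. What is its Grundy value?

Grundy values for subtraction set {5, 7, 9}:
g(0) = mex{} = 0
g(1) = mex{} = 0
g(2) = mex{} = 0
g(3) = mex{} = 0
g(4) = mex{} = 0
g(5) = mex{0} = 1
g(6) = mex{0} = 1
g(7) = mex{0} = 1
g(8) = mex{0} = 1
g(9) = mex{0} = 1
g(10) = mex{0,1} = 2
g(11) = mex{0,1} = 2
g(12) = mex{0,1} = 2
g(13) = mex{0,1} = 2
g(14) = mex{1} = 0
So g(14) = 0.

0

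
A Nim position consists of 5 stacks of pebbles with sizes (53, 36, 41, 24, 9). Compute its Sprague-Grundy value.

Compute the nim-sum pairwise:
53 ^ 36 = 17
17 ^ 41 = 56
56 ^ 24 = 32
32 ^ 9 = 41

41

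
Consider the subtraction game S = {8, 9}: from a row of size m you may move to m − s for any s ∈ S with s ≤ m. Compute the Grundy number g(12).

Grundy values for subtraction set {8, 9}:
g(0) = mex{} = 0
g(1) = mex{} = 0
g(2) = mex{} = 0
g(3) = mex{} = 0
g(4) = mex{} = 0
g(5) = mex{} = 0
g(6) = mex{} = 0
g(7) = mex{} = 0
g(8) = mex{0} = 1
g(9) = mex{0} = 1
g(10) = mex{0} = 1
g(11) = mex{0} = 1
g(12) = mex{0} = 1
So g(12) = 1.

1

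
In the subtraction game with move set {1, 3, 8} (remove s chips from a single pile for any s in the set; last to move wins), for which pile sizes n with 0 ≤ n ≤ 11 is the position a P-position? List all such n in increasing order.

Grundy values for subtraction set {1, 3, 8}:
k:     0  1  2  3  4  5  6  7  8  9 10 11
g(k):  0  1  0  1  0  1  0  1  2  3  2  0
The P-positions (g = 0) in 0..11 are 0, 2, 4, 6, 11.

0, 2, 4, 6, 11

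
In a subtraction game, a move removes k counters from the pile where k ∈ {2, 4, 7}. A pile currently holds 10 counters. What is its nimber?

2

Build the Grundy sequence with g(k) = mex{g(k−s) : s ∈ {2, 4, 7}, s ≤ k}:
k:     0  1  2  3  4  5  6  7  8  9 10
g(k):  0  0  1  1  2  2  0  3  1  0  2
So g(10) = 2.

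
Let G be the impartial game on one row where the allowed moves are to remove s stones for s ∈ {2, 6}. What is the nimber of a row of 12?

0

Build the Grundy sequence with g(k) = mex{g(k−s) : s ∈ {2, 6}, s ≤ k}:
g(0) = mex{} = 0
g(1) = mex{} = 0
g(2) = mex{0} = 1
g(3) = mex{0} = 1
g(4) = mex{1} = 0
g(5) = mex{1} = 0
g(6) = mex{0} = 1
g(7) = mex{0} = 1
g(8) = mex{1} = 0
g(9) = mex{1} = 0
g(10) = mex{0} = 1
g(11) = mex{0} = 1
g(12) = mex{1} = 0
So g(12) = 0.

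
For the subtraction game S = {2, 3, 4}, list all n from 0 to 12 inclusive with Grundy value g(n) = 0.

0, 1, 6, 7, 12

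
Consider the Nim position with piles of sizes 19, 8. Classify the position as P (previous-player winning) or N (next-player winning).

Compute the nim-sum pairwise:
19 ⊕ 8 = 27
The nim-sum is 27 ≠ 0, so this is an N-position: the player to move can win.

N-position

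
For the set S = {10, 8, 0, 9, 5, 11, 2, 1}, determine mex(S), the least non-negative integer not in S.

3

The values 0, 1, 2 are all present; 3 is the first non-negative integer missing from the set.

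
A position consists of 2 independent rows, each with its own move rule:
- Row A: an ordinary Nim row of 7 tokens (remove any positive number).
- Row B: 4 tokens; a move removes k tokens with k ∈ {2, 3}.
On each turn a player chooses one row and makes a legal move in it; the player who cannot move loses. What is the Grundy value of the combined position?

5

Row A is a plain Nim row of size 7, so its Grundy value is 7.
Build the Grundy sequence for row B with g(k) = mex{g(k−s) : s ∈ {2, 3}, s ≤ k}:
k:     0  1  2  3  4
g(k):  0  0  1  1  2
So g(4) = 2.
The value of a disjunctive sum is the nim-sum of the parts.
Combined value = 7 XOR 2 = 5.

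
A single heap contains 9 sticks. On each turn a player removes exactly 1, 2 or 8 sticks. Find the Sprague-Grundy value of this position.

Grundy values for subtraction set {1, 2, 8}:
k:     0  1  2  3  4  5  6  7  8  9
g(k):  0  1  2  0  1  2  0  1  2  0
So g(9) = 0.

0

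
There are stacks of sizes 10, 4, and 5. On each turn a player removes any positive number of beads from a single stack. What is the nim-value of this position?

11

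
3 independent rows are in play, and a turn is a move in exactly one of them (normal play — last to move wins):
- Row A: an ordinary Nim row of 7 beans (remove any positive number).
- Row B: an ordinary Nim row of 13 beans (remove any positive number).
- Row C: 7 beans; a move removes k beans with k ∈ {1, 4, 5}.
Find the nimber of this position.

Row A is a plain Nim row of size 7, so its Grundy value is 7.
Row B is a plain Nim row of size 13, so its Grundy value is 13.
For row C, compute g(0), g(1), … with moves {1, 4, 5}:
k:     0  1  2  3  4  5  6  7
g(k):  0  1  0  1  2  3  2  3
So g(7) = 3.
By the Sprague-Grundy theorem, the Grundy value of a sum of independent games is the XOR of the component values.
Combined value = 7 ⊕ 13 ⊕ 3 = 9.

9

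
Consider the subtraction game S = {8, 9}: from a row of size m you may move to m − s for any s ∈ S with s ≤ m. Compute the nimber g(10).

Build the Grundy sequence with g(k) = mex{g(k−s) : s ∈ {8, 9}, s ≤ k}:
k:     0  1  2  3  4  5  6  7  8  9 10
g(k):  0  0  0  0  0  0  0  0  1  1  1
So g(10) = 1.

1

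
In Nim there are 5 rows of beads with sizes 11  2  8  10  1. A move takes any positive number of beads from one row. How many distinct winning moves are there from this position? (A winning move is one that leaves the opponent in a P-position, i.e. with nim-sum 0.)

3

Nim-sum: 11 ^ 2 ^ 8 ^ 10 ^ 1 = 10.
The overall nim-sum is X = 10. A row of size p has a winning move iff p XOR X < p (reduce it to p XOR X).
  11: 11 XOR 10 = 1 < 11 — winning move (to 1).
  2: 2 XOR 10 = 8 ≥ 2 — no move.
  8: 8 XOR 10 = 2 < 8 — winning move (to 2).
  10: 10 XOR 10 = 0 < 10 — winning move (to 0).
  1: 1 XOR 10 = 11 ≥ 1 — no move.
That gives 3 winning moves.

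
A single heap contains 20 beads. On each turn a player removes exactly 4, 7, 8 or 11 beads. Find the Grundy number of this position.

Build the Grundy sequence with g(k) = mex{g(k−s) : s ∈ {4, 7, 8, 11}, s ≤ k}:
k:     0  1  2  3  4  5  6  7  8  9 10 11 12 13 14 15 16 17 18 19 20
g(k):  0  0  0  0  1  1  1  1  2  2  2  2  3  3  3  0  0  0  0  1  1
So g(20) = 1.

1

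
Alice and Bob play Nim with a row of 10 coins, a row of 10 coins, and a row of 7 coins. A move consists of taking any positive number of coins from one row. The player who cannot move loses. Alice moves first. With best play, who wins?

Nim-sum: 10 ⊕ 10 ⊕ 7 = 7.
The nim-sum is 7 ≠ 0, so this is an N-position: the player to move can win; Alice has a winning move.

Alice wins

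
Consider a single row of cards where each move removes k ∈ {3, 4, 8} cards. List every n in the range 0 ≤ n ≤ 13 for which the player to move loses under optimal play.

Build the Grundy sequence with g(k) = mex{g(k−s) : s ∈ {3, 4, 8}, s ≤ k}:
g(0) = mex{} = 0
g(1) = mex{} = 0
g(2) = mex{} = 0
g(3) = mex{0} = 1
g(4) = mex{0} = 1
g(5) = mex{0} = 1
g(6) = mex{0,1} = 2
g(7) = mex{1} = 0
g(8) = mex{0,1} = 2
g(9) = mex{0,1,2} = 3
g(10) = mex{0,2} = 1
g(11) = mex{0,1,2} = 3
g(12) = mex{1,2,3} = 0
g(13) = mex{1,3} = 0
The P-positions (g = 0) in 0..13 are 0, 1, 2, 7, 12, 13.

0, 1, 2, 7, 12, 13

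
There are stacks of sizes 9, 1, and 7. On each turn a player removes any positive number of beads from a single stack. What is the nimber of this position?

Nim-sum: 9 ⊕ 1 ⊕ 7 = 15.

15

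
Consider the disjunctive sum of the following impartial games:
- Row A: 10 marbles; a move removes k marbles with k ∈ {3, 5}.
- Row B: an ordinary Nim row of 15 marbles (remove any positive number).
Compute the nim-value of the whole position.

15

For row A, compute g(0), g(1), … with moves {3, 5}:
g(0) = mex{} = 0
g(1) = mex{} = 0
g(2) = mex{} = 0
g(3) = mex{0} = 1
g(4) = mex{0} = 1
g(5) = mex{0} = 1
g(6) = mex{0,1} = 2
g(7) = mex{0,1} = 2
g(8) = mex{1} = 0
g(9) = mex{1,2} = 0
g(10) = mex{1,2} = 0
So g(10) = 0.
Row B is a plain Nim row of size 15, so its Grundy value is 15.
The value of a disjunctive sum is the nim-sum of the parts.
Combined value = 0 XOR 15 = 15.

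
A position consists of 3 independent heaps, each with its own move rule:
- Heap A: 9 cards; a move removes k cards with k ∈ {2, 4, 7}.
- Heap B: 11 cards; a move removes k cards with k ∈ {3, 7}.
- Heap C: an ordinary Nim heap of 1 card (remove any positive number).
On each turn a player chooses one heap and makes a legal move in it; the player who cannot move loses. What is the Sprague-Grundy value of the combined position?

1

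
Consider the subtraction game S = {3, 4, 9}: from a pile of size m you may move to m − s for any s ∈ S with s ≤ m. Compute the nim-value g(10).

Compute g(0), g(1), … for moves {3, 4, 9}:
g(0) = mex{} = 0
g(1) = mex{} = 0
g(2) = mex{} = 0
g(3) = mex{0} = 1
g(4) = mex{0} = 1
g(5) = mex{0} = 1
g(6) = mex{0,1} = 2
g(7) = mex{1} = 0
g(8) = mex{1} = 0
g(9) = mex{0,1,2} = 3
g(10) = mex{0,2} = 1
So g(10) = 1.

1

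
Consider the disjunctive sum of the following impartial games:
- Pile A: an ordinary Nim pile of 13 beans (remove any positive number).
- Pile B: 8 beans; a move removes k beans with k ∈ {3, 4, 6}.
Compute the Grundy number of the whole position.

15

Pile A is a plain Nim pile of size 13, so its Grundy value is 13.
Build the Grundy sequence for pile B with g(k) = mex{g(k−s) : s ∈ {3, 4, 6}, s ≤ k}:
g(0) = mex{} = 0
g(1) = mex{} = 0
g(2) = mex{} = 0
g(3) = mex{0} = 1
g(4) = mex{0} = 1
g(5) = mex{0} = 1
g(6) = mex{0,1} = 2
g(7) = mex{0,1} = 2
g(8) = mex{0,1} = 2
So g(8) = 2.
By the Sprague-Grundy theorem, the Grundy value of a sum of independent games is the XOR of the component values.
Combined value = 13 XOR 2 = 15.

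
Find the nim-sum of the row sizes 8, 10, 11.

9

In binary:
  1000  (8)
  1010  (10)
  1011  (11)
  ----
  1001  (9)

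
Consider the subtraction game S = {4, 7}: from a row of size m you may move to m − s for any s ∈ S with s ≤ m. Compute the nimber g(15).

1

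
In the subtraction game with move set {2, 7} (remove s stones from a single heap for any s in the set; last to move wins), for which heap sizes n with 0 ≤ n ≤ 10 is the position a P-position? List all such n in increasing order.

0, 1, 4, 5, 9, 10

Compute g(0), g(1), … for moves {2, 7}:
g(0) = mex{} = 0
g(1) = mex{} = 0
g(2) = mex{0} = 1
g(3) = mex{0} = 1
g(4) = mex{1} = 0
g(5) = mex{1} = 0
g(6) = mex{0} = 1
g(7) = mex{0} = 1
g(8) = mex{0,1} = 2
g(9) = mex{1} = 0
g(10) = mex{1,2} = 0
The P-positions (g = 0) in 0..10 are 0, 1, 4, 5, 9, 10.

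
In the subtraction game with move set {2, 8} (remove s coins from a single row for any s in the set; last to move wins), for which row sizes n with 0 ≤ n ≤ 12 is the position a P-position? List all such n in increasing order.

Compute g(0), g(1), … for moves {2, 8}:
k:     0  1  2  3  4  5  6  7  8  9 10 11 12
g(k):  0  0  1  1  0  0  1  1  2  2  0  0  1
The P-positions (g = 0) in 0..12 are 0, 1, 4, 5, 10, 11.

0, 1, 4, 5, 10, 11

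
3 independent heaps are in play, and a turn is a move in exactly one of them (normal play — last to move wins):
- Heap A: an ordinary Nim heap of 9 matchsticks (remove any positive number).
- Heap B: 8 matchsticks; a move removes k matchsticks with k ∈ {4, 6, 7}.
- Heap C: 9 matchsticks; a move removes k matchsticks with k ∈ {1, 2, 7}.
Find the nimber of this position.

11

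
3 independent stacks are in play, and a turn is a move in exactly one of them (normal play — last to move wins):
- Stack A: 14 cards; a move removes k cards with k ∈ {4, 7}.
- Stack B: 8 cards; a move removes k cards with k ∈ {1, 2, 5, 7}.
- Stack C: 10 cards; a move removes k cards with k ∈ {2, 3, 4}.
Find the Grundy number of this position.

0

Build the Grundy sequence for stack A with g(k) = mex{g(k−s) : s ∈ {4, 7}, s ≤ k}:
g(0) = mex{} = 0
g(1) = mex{} = 0
g(2) = mex{} = 0
g(3) = mex{} = 0
g(4) = mex{0} = 1
g(5) = mex{0} = 1
g(6) = mex{0} = 1
g(7) = mex{0} = 1
g(8) = mex{0,1} = 2
g(9) = mex{0,1} = 2
g(10) = mex{0,1} = 2
g(11) = mex{1} = 0
g(12) = mex{1,2} = 0
g(13) = mex{1,2} = 0
g(14) = mex{1,2} = 0
So g(14) = 0.
For stack B, compute g(0), g(1), … with moves {1, 2, 5, 7}:
k:     0  1  2  3  4  5  6  7  8
g(k):  0  1  2  0  1  2  0  1  2
So g(8) = 2.
Build the Grundy sequence for stack C with g(k) = mex{g(k−s) : s ∈ {2, 3, 4}, s ≤ k}:
g(0) = mex{} = 0
g(1) = mex{} = 0
g(2) = mex{0} = 1
g(3) = mex{0} = 1
g(4) = mex{0,1} = 2
g(5) = mex{0,1} = 2
g(6) = mex{1,2} = 0
g(7) = mex{1,2} = 0
g(8) = mex{0,2} = 1
g(9) = mex{0,2} = 1
g(10) = mex{0,1} = 2
So g(10) = 2.
The value of a disjunctive sum is the nim-sum of the parts.
Combined value = 0 XOR 2 XOR 2 = 0.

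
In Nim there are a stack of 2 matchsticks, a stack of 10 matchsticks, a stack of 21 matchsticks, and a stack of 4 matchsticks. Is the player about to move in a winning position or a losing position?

Nim-sum: 2 XOR 10 XOR 21 XOR 4 = 25.
The nim-sum is 25 ≠ 0, so this is an N-position: the player to move can win.

Winning position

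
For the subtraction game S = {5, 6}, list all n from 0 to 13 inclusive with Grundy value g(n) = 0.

0, 1, 2, 3, 4, 11, 12, 13

Grundy values for subtraction set {5, 6}:
k:     0  1  2  3  4  5  6  7  8  9 10 11 12 13
g(k):  0  0  0  0  0  1  1  1  1  1  2  0  0  0
The P-positions (g = 0) in 0..13 are 0, 1, 2, 3, 4, 11, 12, 13.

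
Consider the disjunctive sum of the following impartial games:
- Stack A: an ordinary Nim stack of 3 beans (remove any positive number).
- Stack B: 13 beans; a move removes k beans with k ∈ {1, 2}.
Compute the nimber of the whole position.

Stack A is a plain Nim stack of size 3, so its Grundy value is 3.
Grundy values for stack B (subtraction set {1, 2}):
k:     0  1  2  3  4  5  6  7  8  9 10 11 12 13
g(k):  0  1  2  0  1  2  0  1  2  0  1  2  0  1
So g(13) = 1.
The value of a disjunctive sum is the nim-sum of the parts.
Combined value = 3 ⊕ 1 = 2.

2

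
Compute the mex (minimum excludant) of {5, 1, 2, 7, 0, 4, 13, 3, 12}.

6

The values 0, 1, 2, 3, 4, 5 are all present; 6 is the first non-negative integer missing from the set.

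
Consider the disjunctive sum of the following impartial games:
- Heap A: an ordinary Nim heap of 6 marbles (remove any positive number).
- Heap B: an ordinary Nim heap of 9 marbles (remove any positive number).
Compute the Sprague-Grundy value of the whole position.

15

Heap A is a plain Nim heap of size 6, so its Grundy value is 6.
Heap B is a plain Nim heap of size 9, so its Grundy value is 9.
The value of a disjunctive sum is the nim-sum of the parts.
Combined value = 6 XOR 9 = 15.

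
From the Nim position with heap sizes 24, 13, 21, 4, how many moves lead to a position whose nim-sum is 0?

3

Bitwise XOR of the heap sizes:
  11000  (24)
  01101  (13)
  10101  (21)
  00100  (4)
  -----
  00100  (4)
The overall nim-sum is X = 4. A heap of size p has a winning move iff p XOR X < p (reduce it to p XOR X).
  24: 24 XOR 4 = 28 ≥ 24 — no move.
  13: 13 XOR 4 = 9 < 13 — winning move (to 9).
  21: 21 XOR 4 = 17 < 21 — winning move (to 17).
  4: 4 XOR 4 = 0 < 4 — winning move (to 0).
That gives 3 winning moves.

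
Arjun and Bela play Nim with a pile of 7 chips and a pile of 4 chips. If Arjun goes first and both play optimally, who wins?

Arjun wins

Write each in binary and XOR column by column:
  111  (7)
  100  (4)
  ---
  011  (3)
The nim-sum is 3 ≠ 0, so this is an N-position: the player to move can win; Arjun has a winning move.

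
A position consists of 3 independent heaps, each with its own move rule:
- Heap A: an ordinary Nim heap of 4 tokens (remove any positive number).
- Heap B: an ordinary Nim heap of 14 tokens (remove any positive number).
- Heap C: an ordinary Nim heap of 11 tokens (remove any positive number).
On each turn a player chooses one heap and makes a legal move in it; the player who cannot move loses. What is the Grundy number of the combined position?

Heap A is a plain Nim heap of size 4, so its Grundy value is 4.
Heap B is a plain Nim heap of size 14, so its Grundy value is 14.
Heap C is a plain Nim heap of size 11, so its Grundy value is 11.
The value of a disjunctive sum is the nim-sum of the parts.
Combined value = 4 XOR 14 XOR 11 = 1.

1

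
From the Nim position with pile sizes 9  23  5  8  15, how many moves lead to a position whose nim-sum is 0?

Compute the nim-sum pairwise:
9 ^ 23 = 30
30 ^ 5 = 27
27 ^ 8 = 19
19 ^ 15 = 28
The overall nim-sum is X = 28. A pile of size p has a winning move iff p XOR X < p (reduce it to p XOR X).
  9: 9 XOR 28 = 21 ≥ 9 — no move.
  23: 23 XOR 28 = 11 < 23 — winning move (to 11).
  5: 5 XOR 28 = 25 ≥ 5 — no move.
  8: 8 XOR 28 = 20 ≥ 8 — no move.
  15: 15 XOR 28 = 19 ≥ 15 — no move.
That gives 1 winning move.

1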